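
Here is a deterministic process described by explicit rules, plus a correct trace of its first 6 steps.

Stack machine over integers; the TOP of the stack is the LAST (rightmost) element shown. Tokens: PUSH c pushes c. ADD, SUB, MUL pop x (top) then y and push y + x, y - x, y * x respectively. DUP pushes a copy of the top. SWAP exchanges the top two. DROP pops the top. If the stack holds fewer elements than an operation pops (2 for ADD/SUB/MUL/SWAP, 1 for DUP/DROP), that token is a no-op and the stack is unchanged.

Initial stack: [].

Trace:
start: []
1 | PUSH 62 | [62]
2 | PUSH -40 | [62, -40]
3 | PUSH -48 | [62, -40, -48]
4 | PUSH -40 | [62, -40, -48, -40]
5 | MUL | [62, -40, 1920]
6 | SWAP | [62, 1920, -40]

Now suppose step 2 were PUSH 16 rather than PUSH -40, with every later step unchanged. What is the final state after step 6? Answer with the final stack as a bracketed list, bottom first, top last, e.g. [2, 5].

[62, 1920, 16]

(re-executing from step 2 with the substitution; state before step 2: [62])
2 | PUSH 16 | [62, 16]
3 | PUSH -48 | [62, 16, -48]
4 | PUSH -40 | [62, 16, -48, -40]
5 | MUL | [62, 16, 1920]
6 | SWAP | [62, 1920, 16]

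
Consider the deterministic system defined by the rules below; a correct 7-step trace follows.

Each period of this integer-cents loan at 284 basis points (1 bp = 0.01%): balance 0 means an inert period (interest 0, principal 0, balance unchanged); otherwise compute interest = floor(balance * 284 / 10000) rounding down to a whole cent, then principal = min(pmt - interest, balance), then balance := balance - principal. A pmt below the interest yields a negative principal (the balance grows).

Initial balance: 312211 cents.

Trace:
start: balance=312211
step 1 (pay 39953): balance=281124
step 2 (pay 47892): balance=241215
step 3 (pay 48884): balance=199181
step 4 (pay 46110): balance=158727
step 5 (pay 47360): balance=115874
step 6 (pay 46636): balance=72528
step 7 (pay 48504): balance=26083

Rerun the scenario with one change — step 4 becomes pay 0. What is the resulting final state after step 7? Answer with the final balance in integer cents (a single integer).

(re-executing from step 4 with the substitution; state before step 4: balance=199181)
step 4 (pay 0): balance=204837
step 5 (pay 47360): balance=163294
step 6 (pay 46636): balance=121295
step 7 (pay 48504): balance=76235

76235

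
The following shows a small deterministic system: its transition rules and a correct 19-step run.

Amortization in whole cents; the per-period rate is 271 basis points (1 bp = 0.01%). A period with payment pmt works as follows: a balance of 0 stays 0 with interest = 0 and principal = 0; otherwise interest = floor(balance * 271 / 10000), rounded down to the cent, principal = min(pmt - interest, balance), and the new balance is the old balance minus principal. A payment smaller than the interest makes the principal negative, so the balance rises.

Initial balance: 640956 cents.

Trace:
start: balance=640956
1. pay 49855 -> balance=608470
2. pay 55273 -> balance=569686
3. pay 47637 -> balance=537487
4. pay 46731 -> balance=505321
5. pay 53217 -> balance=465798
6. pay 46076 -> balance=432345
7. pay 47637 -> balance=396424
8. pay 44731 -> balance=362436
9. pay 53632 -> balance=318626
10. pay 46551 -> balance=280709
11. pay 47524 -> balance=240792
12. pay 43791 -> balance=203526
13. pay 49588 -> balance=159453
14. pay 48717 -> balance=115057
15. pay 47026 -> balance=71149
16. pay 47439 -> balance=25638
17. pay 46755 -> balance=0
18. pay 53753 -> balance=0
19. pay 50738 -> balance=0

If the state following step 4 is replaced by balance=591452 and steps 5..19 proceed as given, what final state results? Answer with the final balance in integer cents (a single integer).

state after step 4 := balance=591452
5. pay 53217 -> balance=554263
6. pay 46076 -> balance=523207
7. pay 47637 -> balance=489748
8. pay 44731 -> balance=458289
9. pay 53632 -> balance=417076
10. pay 46551 -> balance=381827
11. pay 47524 -> balance=344650
12. pay 43791 -> balance=310199
13. pay 49588 -> balance=269017
14. pay 48717 -> balance=227590
15. pay 47026 -> balance=186731
16. pay 47439 -> balance=144352
17. pay 46755 -> balance=101508
18. pay 53753 -> balance=50505
19. pay 50738 -> balance=1135

1135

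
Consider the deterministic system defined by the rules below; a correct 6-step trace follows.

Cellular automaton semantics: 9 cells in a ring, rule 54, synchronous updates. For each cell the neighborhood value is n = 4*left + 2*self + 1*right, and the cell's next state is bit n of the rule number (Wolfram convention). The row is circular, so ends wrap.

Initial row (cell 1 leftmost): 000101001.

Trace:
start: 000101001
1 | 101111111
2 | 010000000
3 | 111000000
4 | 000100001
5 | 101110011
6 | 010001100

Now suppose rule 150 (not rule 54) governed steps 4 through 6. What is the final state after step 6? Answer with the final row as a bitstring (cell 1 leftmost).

(re-executing steps 4..6 under rule 150; state before step 4: 111000000)
4 | 010100001
5 | 010110011
6 | 010001100

010001100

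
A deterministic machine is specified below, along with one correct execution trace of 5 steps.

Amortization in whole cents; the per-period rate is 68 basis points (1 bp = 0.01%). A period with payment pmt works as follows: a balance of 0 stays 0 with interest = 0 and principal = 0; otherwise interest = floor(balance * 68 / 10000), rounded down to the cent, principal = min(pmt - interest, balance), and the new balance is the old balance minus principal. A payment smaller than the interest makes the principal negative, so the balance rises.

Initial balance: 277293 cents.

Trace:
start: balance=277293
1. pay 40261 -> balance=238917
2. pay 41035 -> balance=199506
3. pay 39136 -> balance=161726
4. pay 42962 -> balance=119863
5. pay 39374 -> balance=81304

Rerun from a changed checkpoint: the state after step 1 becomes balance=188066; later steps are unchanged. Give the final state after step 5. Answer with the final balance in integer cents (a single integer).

29056

state after step 1 := balance=188066
2. pay 41035 -> balance=148309
3. pay 39136 -> balance=110181
4. pay 42962 -> balance=67968
5. pay 39374 -> balance=29056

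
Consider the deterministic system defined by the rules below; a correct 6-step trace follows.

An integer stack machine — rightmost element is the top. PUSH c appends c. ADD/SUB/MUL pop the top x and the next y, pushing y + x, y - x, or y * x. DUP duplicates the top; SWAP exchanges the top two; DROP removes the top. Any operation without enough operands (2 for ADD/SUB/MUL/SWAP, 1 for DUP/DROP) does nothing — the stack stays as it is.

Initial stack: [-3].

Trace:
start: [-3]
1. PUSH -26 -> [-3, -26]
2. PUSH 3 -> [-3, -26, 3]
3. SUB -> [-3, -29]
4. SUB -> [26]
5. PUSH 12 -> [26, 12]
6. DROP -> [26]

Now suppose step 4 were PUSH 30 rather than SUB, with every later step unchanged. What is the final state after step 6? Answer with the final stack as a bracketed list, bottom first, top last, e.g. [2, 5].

[-3, -29, 30]

(re-executing from step 4 with the substitution; state before step 4: [-3, -29])
4. PUSH 30 -> [-3, -29, 30]
5. PUSH 12 -> [-3, -29, 30, 12]
6. DROP -> [-3, -29, 30]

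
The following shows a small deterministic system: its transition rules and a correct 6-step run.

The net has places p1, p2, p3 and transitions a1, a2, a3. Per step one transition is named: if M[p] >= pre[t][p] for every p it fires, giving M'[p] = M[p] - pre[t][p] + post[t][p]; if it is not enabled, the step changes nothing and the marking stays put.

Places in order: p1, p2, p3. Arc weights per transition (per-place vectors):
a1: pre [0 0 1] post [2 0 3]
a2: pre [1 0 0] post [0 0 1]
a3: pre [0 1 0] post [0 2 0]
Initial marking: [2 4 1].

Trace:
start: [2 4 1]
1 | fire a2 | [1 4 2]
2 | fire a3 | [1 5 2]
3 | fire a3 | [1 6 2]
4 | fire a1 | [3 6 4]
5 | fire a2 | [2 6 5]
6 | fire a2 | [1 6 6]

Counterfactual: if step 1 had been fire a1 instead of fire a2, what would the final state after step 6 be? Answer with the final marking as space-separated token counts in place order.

4 6 7

(re-executing from step 1 with the substitution; state before step 1: [2 4 1])
1 | fire a1 | [4 4 3]
2 | fire a3 | [4 5 3]
3 | fire a3 | [4 6 3]
4 | fire a1 | [6 6 5]
5 | fire a2 | [5 6 6]
6 | fire a2 | [4 6 7]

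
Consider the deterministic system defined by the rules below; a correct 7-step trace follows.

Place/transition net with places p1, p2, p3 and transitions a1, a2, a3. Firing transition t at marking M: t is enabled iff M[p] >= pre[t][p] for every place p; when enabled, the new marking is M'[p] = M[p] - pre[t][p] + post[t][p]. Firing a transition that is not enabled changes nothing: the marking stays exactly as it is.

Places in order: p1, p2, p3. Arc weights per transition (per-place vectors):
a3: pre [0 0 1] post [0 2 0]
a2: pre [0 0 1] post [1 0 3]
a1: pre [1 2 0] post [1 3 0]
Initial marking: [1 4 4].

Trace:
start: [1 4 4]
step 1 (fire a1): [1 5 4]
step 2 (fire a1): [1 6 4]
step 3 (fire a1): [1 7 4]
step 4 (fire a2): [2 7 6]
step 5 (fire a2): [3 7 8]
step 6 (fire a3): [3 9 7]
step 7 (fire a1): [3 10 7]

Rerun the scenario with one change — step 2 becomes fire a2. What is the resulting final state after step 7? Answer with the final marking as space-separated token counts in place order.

(re-executing from step 2 with the substitution; state before step 2: [1 5 4])
step 2 (fire a2): [2 5 6]
step 3 (fire a1): [2 6 6]
step 4 (fire a2): [3 6 8]
step 5 (fire a2): [4 6 10]
step 6 (fire a3): [4 8 9]
step 7 (fire a1): [4 9 9]

4 9 9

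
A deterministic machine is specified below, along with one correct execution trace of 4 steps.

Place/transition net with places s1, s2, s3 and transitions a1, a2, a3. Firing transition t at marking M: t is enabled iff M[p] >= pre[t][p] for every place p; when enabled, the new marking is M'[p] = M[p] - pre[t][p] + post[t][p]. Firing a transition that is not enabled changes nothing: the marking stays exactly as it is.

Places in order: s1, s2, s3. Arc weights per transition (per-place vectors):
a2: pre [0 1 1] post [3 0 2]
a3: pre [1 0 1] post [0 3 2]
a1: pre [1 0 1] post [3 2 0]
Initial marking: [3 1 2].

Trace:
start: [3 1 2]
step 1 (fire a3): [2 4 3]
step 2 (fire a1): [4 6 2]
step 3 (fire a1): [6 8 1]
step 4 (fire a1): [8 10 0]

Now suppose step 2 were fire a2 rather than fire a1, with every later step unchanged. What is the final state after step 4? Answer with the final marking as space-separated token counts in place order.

9 7 2

(re-executing from step 2 with the substitution; state before step 2: [2 4 3])
step 2 (fire a2): [5 3 4]
step 3 (fire a1): [7 5 3]
step 4 (fire a1): [9 7 2]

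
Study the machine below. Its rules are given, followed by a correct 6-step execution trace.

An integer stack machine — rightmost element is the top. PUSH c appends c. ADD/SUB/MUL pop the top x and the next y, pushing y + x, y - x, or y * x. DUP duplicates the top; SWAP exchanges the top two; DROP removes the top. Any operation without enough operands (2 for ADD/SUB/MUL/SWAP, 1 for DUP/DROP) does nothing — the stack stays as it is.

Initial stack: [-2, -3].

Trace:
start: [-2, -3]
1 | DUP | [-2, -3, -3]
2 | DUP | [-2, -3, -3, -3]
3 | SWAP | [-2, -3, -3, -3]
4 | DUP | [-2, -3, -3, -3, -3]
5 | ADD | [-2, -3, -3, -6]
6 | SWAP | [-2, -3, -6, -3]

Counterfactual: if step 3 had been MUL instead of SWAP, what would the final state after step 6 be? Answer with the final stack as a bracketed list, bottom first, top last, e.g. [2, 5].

(re-executing from step 3 with the substitution; state before step 3: [-2, -3, -3, -3])
3 | MUL | [-2, -3, 9]
4 | DUP | [-2, -3, 9, 9]
5 | ADD | [-2, -3, 18]
6 | SWAP | [-2, 18, -3]

[-2, 18, -3]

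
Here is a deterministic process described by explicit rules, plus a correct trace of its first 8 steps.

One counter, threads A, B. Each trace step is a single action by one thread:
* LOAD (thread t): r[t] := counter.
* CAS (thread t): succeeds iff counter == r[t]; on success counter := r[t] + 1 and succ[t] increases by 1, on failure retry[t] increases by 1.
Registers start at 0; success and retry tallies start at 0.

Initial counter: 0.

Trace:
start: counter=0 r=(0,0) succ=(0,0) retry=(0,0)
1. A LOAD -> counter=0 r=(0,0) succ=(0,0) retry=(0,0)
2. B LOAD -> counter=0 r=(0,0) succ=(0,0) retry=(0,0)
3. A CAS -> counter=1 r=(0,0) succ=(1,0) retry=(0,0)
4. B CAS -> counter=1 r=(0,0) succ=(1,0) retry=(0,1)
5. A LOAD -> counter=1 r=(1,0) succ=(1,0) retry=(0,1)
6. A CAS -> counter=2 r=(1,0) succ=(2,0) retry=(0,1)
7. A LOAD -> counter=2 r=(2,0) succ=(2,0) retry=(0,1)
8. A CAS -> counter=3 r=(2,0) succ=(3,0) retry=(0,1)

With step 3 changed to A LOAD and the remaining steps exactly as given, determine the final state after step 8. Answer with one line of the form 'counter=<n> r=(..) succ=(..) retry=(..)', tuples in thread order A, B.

(re-executing from step 3 with the substitution; state before step 3: counter=0 r=(0,0) succ=(0,0) retry=(0,0))
3. A LOAD -> counter=0 r=(0,0) succ=(0,0) retry=(0,0)
4. B CAS -> counter=1 r=(0,0) succ=(0,1) retry=(0,0)
5. A LOAD -> counter=1 r=(1,0) succ=(0,1) retry=(0,0)
6. A CAS -> counter=2 r=(1,0) succ=(1,1) retry=(0,0)
7. A LOAD -> counter=2 r=(2,0) succ=(1,1) retry=(0,0)
8. A CAS -> counter=3 r=(2,0) succ=(2,1) retry=(0,0)

counter=3 r=(2,0) succ=(2,1) retry=(0,0)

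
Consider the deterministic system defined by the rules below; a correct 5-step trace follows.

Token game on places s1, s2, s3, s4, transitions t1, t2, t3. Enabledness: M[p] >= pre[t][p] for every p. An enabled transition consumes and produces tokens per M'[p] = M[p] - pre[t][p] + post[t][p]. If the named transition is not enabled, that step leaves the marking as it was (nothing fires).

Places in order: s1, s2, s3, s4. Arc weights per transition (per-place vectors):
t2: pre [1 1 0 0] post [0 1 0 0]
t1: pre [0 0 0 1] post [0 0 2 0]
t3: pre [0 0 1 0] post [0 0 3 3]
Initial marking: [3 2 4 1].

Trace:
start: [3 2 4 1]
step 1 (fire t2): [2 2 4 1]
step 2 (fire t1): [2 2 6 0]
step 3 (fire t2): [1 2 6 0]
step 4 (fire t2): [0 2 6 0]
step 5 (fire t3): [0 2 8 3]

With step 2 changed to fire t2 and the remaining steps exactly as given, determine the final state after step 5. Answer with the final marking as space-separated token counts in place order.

0 2 6 4

(re-executing from step 2 with the substitution; state before step 2: [2 2 4 1])
step 2 (fire t2): [1 2 4 1]
step 3 (fire t2): [0 2 4 1]
step 4 (fire t2): [0 2 4 1]
step 5 (fire t3): [0 2 6 4]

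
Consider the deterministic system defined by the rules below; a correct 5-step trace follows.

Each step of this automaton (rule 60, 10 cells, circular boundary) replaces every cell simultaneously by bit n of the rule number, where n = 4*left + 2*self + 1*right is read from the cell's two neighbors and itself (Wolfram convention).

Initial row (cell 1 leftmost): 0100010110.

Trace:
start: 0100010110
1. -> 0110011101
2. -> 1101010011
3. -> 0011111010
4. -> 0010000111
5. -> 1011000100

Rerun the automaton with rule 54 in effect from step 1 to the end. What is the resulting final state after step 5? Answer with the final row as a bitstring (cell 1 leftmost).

(re-executing steps 1..5 under rule 54; state before step 1: 0100010110)
1. -> 1110111001
2. -> 0001000110
3. -> 0011101001
4. -> 1100011111
5. -> 0010100000

0010100000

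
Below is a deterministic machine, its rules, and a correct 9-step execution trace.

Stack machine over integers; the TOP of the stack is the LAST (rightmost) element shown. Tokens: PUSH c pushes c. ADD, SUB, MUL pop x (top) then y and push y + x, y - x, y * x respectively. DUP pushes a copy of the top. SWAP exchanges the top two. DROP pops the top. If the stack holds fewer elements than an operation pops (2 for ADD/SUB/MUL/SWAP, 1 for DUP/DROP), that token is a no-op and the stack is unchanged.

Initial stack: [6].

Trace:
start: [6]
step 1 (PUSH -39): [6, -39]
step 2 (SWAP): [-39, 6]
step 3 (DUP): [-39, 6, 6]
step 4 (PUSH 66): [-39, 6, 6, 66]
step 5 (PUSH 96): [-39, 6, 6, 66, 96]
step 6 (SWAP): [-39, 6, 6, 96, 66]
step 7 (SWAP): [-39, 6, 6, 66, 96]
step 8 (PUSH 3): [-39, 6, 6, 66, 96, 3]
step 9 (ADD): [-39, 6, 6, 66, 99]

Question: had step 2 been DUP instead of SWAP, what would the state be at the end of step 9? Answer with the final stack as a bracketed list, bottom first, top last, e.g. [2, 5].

[6, -39, -39, -39, 66, 99]

(re-executing from step 2 with the substitution; state before step 2: [6, -39])
step 2 (DUP): [6, -39, -39]
step 3 (DUP): [6, -39, -39, -39]
step 4 (PUSH 66): [6, -39, -39, -39, 66]
step 5 (PUSH 96): [6, -39, -39, -39, 66, 96]
step 6 (SWAP): [6, -39, -39, -39, 96, 66]
step 7 (SWAP): [6, -39, -39, -39, 66, 96]
step 8 (PUSH 3): [6, -39, -39, -39, 66, 96, 3]
step 9 (ADD): [6, -39, -39, -39, 66, 99]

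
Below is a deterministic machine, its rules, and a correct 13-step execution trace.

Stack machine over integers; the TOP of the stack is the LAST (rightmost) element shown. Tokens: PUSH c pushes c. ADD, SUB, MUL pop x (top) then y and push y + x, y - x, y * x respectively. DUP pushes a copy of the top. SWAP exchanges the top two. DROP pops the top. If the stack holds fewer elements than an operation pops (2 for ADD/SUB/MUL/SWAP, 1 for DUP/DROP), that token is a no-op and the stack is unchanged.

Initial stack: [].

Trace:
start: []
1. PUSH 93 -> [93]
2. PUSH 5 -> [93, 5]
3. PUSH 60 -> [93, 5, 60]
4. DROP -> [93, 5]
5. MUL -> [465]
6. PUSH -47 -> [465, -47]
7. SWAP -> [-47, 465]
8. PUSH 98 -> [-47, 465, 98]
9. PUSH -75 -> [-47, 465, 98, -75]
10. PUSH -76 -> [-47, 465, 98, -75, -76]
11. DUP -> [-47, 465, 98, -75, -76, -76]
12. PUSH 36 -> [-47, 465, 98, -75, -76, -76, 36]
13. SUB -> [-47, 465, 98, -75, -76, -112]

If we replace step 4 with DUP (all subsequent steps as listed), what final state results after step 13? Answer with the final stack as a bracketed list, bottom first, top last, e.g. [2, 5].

(re-executing from step 4 with the substitution; state before step 4: [93, 5, 60])
4. DUP -> [93, 5, 60, 60]
5. MUL -> [93, 5, 3600]
6. PUSH -47 -> [93, 5, 3600, -47]
7. SWAP -> [93, 5, -47, 3600]
8. PUSH 98 -> [93, 5, -47, 3600, 98]
9. PUSH -75 -> [93, 5, -47, 3600, 98, -75]
10. PUSH -76 -> [93, 5, -47, 3600, 98, -75, -76]
11. DUP -> [93, 5, -47, 3600, 98, -75, -76, -76]
12. PUSH 36 -> [93, 5, -47, 3600, 98, -75, -76, -76, 36]
13. SUB -> [93, 5, -47, 3600, 98, -75, -76, -112]

[93, 5, -47, 3600, 98, -75, -76, -112]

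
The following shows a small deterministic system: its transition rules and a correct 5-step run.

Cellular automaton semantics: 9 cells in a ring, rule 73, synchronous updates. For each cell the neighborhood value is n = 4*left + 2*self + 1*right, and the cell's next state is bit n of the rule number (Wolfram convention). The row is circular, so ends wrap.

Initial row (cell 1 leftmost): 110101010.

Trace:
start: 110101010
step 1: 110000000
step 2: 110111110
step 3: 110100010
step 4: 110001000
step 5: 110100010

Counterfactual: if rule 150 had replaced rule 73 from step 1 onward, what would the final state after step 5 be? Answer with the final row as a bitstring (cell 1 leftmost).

(re-executing steps 1..5 under rule 150; state before step 1: 110101010)
step 1: 000101010
step 2: 001101011
step 3: 110001000
step 4: 001011101
step 5: 111001001

111001001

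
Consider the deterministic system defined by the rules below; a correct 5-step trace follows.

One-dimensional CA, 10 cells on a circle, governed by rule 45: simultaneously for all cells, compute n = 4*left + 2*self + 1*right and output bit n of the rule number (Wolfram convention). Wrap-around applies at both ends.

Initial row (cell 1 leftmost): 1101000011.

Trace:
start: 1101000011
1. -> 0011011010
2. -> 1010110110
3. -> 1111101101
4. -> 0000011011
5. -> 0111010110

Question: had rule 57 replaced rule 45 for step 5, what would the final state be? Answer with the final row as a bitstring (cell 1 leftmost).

1111010110

(re-executing step 5 under rule 57; state before step 5: 0000011011)
5. -> 1111010110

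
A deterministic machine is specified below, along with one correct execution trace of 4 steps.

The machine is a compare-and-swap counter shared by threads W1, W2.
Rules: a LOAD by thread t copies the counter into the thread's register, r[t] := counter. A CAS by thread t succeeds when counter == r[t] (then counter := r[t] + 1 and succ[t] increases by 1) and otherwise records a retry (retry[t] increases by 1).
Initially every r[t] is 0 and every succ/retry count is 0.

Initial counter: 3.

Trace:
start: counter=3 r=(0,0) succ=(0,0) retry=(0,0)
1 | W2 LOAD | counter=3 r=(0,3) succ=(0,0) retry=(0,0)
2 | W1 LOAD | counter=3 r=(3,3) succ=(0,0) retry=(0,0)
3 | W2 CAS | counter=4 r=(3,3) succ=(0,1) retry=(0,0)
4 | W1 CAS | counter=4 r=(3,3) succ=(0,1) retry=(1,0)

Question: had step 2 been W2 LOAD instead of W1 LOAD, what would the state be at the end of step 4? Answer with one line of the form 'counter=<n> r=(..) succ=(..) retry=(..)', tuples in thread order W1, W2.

(re-executing from step 2 with the substitution; state before step 2: counter=3 r=(0,3) succ=(0,0) retry=(0,0))
2 | W2 LOAD | counter=3 r=(0,3) succ=(0,0) retry=(0,0)
3 | W2 CAS | counter=4 r=(0,3) succ=(0,1) retry=(0,0)
4 | W1 CAS | counter=4 r=(0,3) succ=(0,1) retry=(1,0)

counter=4 r=(0,3) succ=(0,1) retry=(1,0)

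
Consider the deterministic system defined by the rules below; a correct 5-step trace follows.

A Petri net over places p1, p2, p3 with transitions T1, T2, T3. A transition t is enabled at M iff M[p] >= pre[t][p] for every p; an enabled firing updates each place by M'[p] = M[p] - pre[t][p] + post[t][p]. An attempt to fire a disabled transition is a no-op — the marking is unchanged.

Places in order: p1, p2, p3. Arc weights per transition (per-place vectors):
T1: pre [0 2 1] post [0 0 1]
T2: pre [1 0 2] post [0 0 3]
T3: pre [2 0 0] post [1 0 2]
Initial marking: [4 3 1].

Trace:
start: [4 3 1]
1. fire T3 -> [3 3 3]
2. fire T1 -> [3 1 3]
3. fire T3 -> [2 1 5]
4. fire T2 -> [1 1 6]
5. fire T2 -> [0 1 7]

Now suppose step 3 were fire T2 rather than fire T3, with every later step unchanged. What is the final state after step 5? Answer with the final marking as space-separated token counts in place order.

0 1 6

(re-executing from step 3 with the substitution; state before step 3: [3 1 3])
3. fire T2 -> [2 1 4]
4. fire T2 -> [1 1 5]
5. fire T2 -> [0 1 6]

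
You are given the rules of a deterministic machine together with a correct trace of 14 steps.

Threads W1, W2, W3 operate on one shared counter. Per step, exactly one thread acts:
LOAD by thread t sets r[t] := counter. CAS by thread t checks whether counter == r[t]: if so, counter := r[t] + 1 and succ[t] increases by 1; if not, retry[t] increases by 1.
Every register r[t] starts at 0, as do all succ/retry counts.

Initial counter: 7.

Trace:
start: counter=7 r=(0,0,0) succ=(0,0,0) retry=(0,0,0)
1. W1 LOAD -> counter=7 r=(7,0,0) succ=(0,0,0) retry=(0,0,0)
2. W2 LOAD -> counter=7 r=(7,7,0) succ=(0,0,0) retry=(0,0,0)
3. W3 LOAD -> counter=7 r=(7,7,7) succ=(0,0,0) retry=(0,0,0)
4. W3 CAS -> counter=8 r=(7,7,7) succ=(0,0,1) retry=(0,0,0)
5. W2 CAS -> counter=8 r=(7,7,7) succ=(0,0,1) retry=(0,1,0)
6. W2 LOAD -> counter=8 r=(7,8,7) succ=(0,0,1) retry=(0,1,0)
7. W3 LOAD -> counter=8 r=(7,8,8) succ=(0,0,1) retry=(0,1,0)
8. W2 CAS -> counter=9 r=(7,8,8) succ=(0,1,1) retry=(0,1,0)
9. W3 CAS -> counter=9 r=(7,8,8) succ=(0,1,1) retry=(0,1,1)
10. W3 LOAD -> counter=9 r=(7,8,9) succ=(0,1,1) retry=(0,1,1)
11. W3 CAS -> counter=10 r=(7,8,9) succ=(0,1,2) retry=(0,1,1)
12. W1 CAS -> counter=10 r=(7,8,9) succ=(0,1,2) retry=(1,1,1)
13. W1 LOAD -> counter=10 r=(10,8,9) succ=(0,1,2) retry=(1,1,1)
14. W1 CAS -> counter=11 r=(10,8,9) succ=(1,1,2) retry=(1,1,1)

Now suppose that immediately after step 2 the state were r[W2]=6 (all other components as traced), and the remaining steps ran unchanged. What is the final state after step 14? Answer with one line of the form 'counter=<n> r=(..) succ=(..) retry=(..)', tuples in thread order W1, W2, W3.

counter=11 r=(10,8,9) succ=(1,1,2) retry=(1,1,1)

state after step 2 := counter=7 r=(7,6,0) succ=(0,0,0) retry=(0,0,0)
3. W3 LOAD -> counter=7 r=(7,6,7) succ=(0,0,0) retry=(0,0,0)
4. W3 CAS -> counter=8 r=(7,6,7) succ=(0,0,1) retry=(0,0,0)
5. W2 CAS -> counter=8 r=(7,6,7) succ=(0,0,1) retry=(0,1,0)
6. W2 LOAD -> counter=8 r=(7,8,7) succ=(0,0,1) retry=(0,1,0)
7. W3 LOAD -> counter=8 r=(7,8,8) succ=(0,0,1) retry=(0,1,0)
8. W2 CAS -> counter=9 r=(7,8,8) succ=(0,1,1) retry=(0,1,0)
9. W3 CAS -> counter=9 r=(7,8,8) succ=(0,1,1) retry=(0,1,1)
10. W3 LOAD -> counter=9 r=(7,8,9) succ=(0,1,1) retry=(0,1,1)
11. W3 CAS -> counter=10 r=(7,8,9) succ=(0,1,2) retry=(0,1,1)
12. W1 CAS -> counter=10 r=(7,8,9) succ=(0,1,2) retry=(1,1,1)
13. W1 LOAD -> counter=10 r=(10,8,9) succ=(0,1,2) retry=(1,1,1)
14. W1 CAS -> counter=11 r=(10,8,9) succ=(1,1,2) retry=(1,1,1)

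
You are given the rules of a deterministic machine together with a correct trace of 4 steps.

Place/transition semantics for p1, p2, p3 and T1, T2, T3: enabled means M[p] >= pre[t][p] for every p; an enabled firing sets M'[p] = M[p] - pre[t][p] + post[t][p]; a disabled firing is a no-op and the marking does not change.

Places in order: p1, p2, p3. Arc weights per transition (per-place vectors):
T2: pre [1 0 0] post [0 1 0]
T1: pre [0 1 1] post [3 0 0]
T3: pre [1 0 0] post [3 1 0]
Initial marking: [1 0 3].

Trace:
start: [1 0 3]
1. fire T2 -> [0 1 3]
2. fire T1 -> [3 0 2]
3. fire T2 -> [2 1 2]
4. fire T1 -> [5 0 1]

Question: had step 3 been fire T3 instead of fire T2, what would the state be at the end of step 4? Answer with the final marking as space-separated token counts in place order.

(re-executing from step 3 with the substitution; state before step 3: [3 0 2])
3. fire T3 -> [5 1 2]
4. fire T1 -> [8 0 1]

8 0 1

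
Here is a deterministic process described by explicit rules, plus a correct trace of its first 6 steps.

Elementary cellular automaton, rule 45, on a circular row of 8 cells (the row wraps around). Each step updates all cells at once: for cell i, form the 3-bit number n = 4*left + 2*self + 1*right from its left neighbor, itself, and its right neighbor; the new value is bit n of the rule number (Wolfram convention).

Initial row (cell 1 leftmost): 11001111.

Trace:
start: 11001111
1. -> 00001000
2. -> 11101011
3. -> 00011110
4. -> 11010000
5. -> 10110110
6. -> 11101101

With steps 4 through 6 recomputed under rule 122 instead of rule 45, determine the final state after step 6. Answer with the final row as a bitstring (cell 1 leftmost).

00000000

(re-executing steps 4..6 under rule 122; state before step 4: 00011110)
4. -> 00110011
5. -> 11111111
6. -> 00000000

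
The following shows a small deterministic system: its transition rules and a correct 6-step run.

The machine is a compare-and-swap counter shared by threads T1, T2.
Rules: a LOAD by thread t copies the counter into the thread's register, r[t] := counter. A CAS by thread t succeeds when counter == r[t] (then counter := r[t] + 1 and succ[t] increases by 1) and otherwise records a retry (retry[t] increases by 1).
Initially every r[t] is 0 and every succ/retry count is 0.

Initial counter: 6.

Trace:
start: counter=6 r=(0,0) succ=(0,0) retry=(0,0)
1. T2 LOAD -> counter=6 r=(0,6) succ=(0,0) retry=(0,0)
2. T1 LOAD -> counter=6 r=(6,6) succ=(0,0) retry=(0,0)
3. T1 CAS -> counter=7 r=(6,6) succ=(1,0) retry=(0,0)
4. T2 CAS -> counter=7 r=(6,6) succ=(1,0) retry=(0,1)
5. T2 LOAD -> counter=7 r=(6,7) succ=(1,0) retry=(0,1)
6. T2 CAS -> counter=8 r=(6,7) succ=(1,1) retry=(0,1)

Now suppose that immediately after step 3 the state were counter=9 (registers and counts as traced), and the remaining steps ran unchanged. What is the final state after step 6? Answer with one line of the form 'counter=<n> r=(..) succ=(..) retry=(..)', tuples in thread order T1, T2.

state after step 3 := counter=9 r=(6,6) succ=(1,0) retry=(0,0)
4. T2 CAS -> counter=9 r=(6,6) succ=(1,0) retry=(0,1)
5. T2 LOAD -> counter=9 r=(6,9) succ=(1,0) retry=(0,1)
6. T2 CAS -> counter=10 r=(6,9) succ=(1,1) retry=(0,1)

counter=10 r=(6,9) succ=(1,1) retry=(0,1)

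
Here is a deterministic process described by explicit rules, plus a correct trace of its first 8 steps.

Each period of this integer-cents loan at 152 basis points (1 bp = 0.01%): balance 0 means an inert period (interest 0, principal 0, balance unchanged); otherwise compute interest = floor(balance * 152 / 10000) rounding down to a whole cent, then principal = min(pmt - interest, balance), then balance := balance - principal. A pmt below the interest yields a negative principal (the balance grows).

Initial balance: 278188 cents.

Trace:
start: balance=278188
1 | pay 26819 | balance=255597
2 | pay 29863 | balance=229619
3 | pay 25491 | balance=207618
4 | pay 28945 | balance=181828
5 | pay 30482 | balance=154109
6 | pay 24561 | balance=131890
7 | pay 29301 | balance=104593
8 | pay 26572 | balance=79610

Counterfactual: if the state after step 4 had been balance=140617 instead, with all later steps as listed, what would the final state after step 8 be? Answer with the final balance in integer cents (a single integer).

state after step 4 := balance=140617
5 | pay 30482 | balance=112272
6 | pay 24561 | balance=89417
7 | pay 29301 | balance=61475
8 | pay 26572 | balance=35837

35837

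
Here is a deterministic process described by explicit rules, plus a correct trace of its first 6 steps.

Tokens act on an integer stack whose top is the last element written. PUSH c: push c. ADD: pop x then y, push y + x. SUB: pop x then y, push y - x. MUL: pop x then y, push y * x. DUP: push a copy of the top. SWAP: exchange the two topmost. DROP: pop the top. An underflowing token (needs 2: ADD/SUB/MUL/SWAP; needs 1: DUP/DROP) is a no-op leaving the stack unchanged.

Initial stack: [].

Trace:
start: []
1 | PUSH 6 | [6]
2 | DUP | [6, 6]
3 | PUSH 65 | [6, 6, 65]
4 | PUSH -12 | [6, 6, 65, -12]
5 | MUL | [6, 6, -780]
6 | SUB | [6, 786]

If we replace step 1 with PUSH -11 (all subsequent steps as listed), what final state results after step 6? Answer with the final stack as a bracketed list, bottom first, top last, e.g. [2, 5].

[-11, 769]

(re-executing from step 1 with the substitution; state before step 1: [])
1 | PUSH -11 | [-11]
2 | DUP | [-11, -11]
3 | PUSH 65 | [-11, -11, 65]
4 | PUSH -12 | [-11, -11, 65, -12]
5 | MUL | [-11, -11, -780]
6 | SUB | [-11, 769]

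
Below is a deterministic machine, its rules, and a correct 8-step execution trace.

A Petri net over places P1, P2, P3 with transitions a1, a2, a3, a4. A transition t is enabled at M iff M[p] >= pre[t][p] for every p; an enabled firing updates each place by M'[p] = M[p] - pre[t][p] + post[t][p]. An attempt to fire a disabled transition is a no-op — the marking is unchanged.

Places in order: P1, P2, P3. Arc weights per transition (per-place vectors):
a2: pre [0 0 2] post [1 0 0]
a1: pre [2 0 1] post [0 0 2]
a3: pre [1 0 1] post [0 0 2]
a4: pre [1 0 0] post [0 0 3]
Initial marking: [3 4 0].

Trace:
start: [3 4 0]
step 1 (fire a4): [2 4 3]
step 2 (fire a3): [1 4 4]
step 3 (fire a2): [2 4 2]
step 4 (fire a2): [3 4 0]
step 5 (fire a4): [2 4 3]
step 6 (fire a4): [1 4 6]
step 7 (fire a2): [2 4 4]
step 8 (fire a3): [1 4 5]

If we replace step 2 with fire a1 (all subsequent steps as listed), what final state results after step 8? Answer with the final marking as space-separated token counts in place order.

(re-executing from step 2 with the substitution; state before step 2: [2 4 3])
step 2 (fire a1): [0 4 4]
step 3 (fire a2): [1 4 2]
step 4 (fire a2): [2 4 0]
step 5 (fire a4): [1 4 3]
step 6 (fire a4): [0 4 6]
step 7 (fire a2): [1 4 4]
step 8 (fire a3): [0 4 5]

0 4 5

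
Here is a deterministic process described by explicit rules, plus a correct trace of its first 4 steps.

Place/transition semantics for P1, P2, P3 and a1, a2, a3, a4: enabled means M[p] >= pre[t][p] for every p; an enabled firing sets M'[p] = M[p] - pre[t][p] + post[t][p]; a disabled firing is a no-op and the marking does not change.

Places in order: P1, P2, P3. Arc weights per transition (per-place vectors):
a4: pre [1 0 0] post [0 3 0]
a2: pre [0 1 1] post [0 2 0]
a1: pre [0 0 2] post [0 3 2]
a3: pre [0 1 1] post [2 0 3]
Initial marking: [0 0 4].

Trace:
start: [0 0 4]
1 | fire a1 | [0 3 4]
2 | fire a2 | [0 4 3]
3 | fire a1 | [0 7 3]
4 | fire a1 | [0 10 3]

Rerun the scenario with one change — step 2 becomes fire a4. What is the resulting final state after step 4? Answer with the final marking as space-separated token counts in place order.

0 9 4

(re-executing from step 2 with the substitution; state before step 2: [0 3 4])
2 | fire a4 | [0 3 4]
3 | fire a1 | [0 6 4]
4 | fire a1 | [0 9 4]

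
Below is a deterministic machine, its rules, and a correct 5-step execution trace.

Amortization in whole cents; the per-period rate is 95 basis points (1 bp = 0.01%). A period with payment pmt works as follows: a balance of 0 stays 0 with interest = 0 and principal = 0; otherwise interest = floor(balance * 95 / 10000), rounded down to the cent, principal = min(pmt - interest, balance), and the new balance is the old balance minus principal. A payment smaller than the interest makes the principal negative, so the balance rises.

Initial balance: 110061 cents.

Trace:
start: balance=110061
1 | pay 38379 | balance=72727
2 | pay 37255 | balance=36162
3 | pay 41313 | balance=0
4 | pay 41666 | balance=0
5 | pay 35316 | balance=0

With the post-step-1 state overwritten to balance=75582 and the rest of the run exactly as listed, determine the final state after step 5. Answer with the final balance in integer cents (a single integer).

state after step 1 := balance=75582
2 | pay 37255 | balance=39045
3 | pay 41313 | balance=0
4 | pay 41666 | balance=0
5 | pay 35316 | balance=0

0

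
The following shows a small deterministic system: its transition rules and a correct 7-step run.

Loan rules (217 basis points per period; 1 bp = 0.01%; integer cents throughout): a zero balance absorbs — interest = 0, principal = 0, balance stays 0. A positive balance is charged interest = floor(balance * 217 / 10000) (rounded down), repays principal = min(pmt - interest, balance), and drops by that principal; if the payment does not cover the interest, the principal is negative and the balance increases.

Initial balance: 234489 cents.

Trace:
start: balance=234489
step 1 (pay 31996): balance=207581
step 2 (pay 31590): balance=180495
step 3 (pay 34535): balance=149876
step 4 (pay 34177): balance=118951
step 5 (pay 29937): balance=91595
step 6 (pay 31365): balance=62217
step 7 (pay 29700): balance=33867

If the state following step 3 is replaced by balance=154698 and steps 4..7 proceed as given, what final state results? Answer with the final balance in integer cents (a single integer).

state after step 3 := balance=154698
step 4 (pay 34177): balance=123877
step 5 (pay 29937): balance=96628
step 6 (pay 31365): balance=67359
step 7 (pay 29700): balance=39120

39120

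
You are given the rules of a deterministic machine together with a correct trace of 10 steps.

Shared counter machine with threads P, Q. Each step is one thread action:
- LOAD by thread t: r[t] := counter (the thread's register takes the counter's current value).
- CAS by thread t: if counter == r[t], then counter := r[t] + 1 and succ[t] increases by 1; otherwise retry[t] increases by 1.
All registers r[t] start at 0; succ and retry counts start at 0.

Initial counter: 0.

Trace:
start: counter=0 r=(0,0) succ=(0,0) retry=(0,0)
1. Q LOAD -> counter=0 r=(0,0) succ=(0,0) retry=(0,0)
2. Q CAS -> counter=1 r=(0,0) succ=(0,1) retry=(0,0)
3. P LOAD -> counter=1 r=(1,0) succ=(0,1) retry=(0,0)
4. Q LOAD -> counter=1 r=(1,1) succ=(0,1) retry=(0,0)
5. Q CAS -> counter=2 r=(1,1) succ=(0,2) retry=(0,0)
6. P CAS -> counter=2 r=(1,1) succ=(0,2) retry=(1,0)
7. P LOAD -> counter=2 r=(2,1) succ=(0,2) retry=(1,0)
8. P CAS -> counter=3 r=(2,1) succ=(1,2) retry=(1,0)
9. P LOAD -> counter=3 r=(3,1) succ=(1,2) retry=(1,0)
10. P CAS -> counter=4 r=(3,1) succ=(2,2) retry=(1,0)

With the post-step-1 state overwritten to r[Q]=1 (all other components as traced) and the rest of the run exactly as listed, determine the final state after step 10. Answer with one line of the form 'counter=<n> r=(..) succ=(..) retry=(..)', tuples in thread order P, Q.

counter=3 r=(2,0) succ=(2,1) retry=(1,1)

state after step 1 := counter=0 r=(0,1) succ=(0,0) retry=(0,0)
2. Q CAS -> counter=0 r=(0,1) succ=(0,0) retry=(0,1)
3. P LOAD -> counter=0 r=(0,1) succ=(0,0) retry=(0,1)
4. Q LOAD -> counter=0 r=(0,0) succ=(0,0) retry=(0,1)
5. Q CAS -> counter=1 r=(0,0) succ=(0,1) retry=(0,1)
6. P CAS -> counter=1 r=(0,0) succ=(0,1) retry=(1,1)
7. P LOAD -> counter=1 r=(1,0) succ=(0,1) retry=(1,1)
8. P CAS -> counter=2 r=(1,0) succ=(1,1) retry=(1,1)
9. P LOAD -> counter=2 r=(2,0) succ=(1,1) retry=(1,1)
10. P CAS -> counter=3 r=(2,0) succ=(2,1) retry=(1,1)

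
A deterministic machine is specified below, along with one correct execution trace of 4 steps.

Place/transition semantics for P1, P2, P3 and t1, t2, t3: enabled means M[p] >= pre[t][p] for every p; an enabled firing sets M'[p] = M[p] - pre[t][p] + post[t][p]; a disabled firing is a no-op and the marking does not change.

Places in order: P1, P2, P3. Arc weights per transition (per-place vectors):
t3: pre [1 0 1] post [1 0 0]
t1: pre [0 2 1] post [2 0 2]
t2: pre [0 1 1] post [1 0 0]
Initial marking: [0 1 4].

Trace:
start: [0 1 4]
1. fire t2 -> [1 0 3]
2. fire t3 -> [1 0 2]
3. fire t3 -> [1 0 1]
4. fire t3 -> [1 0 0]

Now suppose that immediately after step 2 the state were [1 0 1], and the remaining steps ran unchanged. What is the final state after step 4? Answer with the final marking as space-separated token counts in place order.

state after step 2 := [1 0 1]
3. fire t3 -> [1 0 0]
4. fire t3 -> [1 0 0]

1 0 0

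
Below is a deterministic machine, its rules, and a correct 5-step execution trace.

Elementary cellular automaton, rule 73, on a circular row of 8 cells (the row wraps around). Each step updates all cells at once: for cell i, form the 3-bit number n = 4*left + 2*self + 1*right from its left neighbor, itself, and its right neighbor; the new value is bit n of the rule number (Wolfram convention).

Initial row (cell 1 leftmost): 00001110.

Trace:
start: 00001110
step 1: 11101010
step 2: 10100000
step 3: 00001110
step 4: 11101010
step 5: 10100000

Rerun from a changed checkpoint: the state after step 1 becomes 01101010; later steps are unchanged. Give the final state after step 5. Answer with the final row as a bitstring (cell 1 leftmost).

01100000

state after step 1 := 01101010
step 2: 01100000
step 3: 01101111
step 4: 01101001
step 5: 01100000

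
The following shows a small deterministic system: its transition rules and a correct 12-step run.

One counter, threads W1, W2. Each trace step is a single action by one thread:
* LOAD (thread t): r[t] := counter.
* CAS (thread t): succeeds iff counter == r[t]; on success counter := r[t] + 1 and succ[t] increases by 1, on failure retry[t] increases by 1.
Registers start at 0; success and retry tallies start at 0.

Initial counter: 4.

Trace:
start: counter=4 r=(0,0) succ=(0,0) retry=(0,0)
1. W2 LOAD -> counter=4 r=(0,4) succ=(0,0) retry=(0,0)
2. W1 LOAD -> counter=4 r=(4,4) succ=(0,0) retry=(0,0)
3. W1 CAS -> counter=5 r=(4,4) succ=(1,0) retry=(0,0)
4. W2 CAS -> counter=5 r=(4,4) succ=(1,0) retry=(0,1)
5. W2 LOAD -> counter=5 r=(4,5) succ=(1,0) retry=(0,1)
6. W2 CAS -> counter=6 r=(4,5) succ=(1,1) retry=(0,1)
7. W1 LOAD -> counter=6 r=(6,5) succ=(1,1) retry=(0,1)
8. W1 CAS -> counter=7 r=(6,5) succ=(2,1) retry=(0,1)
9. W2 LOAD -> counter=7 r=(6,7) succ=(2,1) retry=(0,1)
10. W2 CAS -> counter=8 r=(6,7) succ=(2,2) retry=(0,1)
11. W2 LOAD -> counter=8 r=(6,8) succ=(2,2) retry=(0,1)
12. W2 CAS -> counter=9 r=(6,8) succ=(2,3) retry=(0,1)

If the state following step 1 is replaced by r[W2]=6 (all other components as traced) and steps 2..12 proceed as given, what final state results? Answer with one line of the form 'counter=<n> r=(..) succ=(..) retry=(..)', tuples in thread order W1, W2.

counter=9 r=(6,8) succ=(2,3) retry=(0,1)

state after step 1 := counter=4 r=(0,6) succ=(0,0) retry=(0,0)
2. W1 LOAD -> counter=4 r=(4,6) succ=(0,0) retry=(0,0)
3. W1 CAS -> counter=5 r=(4,6) succ=(1,0) retry=(0,0)
4. W2 CAS -> counter=5 r=(4,6) succ=(1,0) retry=(0,1)
5. W2 LOAD -> counter=5 r=(4,5) succ=(1,0) retry=(0,1)
6. W2 CAS -> counter=6 r=(4,5) succ=(1,1) retry=(0,1)
7. W1 LOAD -> counter=6 r=(6,5) succ=(1,1) retry=(0,1)
8. W1 CAS -> counter=7 r=(6,5) succ=(2,1) retry=(0,1)
9. W2 LOAD -> counter=7 r=(6,7) succ=(2,1) retry=(0,1)
10. W2 CAS -> counter=8 r=(6,7) succ=(2,2) retry=(0,1)
11. W2 LOAD -> counter=8 r=(6,8) succ=(2,2) retry=(0,1)
12. W2 CAS -> counter=9 r=(6,8) succ=(2,3) retry=(0,1)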